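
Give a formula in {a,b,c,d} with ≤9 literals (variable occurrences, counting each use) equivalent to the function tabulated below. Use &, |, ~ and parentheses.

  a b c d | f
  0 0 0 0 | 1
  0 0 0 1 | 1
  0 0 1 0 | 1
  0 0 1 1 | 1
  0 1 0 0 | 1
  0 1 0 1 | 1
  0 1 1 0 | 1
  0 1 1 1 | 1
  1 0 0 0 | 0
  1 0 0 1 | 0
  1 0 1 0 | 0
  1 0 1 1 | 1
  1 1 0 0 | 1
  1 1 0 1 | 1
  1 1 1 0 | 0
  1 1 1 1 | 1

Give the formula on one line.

(((d & (a & c)) | ~a) | (~c & ((b | c) & (b | d))))

  (a & c) = 0000000000110011
  (d & (a & c)) = 0000000000010001
  ~a = 1111111100000000
  ((d & (a & c)) | ~a) = 1111111100010001
  ~c = 1100110011001100
  (b | c) = 0011111100111111
  (b | d) = 0101111101011111
  ((b | c) & (b | d)) = 0001111100011111
  (~c & ((b | c) & (b | d))) = 0000110000001100
  (((d & (a & c)) | ~a) | (~c & ((b | c) & (b | d)))) = 1111111100011101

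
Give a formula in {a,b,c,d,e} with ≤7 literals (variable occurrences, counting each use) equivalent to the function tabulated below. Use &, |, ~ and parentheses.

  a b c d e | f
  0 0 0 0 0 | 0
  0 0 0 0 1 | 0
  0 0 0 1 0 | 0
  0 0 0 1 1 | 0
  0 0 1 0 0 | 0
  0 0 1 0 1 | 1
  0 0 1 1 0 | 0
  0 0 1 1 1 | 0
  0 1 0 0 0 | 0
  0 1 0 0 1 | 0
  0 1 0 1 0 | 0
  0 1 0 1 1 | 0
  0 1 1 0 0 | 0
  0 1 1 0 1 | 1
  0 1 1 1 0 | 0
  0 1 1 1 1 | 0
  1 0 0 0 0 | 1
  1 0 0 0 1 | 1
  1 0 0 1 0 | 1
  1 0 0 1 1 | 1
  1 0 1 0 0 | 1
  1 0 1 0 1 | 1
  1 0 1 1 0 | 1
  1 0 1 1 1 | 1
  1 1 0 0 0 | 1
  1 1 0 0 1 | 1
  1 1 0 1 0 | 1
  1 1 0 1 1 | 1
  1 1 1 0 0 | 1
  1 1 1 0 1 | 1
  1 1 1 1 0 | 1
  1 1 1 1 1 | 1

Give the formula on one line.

((((~d | a) & c) & e) | a)

  ~d = 11001100110011001100110011001100
  (~d | a) = 11001100110011001111111111111111
  ((~d | a) & c) = 00001100000011000000111100001111
  (((~d | a) & c) & e) = 00000100000001000000010100000101
  ((((~d | a) & c) & e) | a) = 00000100000001001111111111111111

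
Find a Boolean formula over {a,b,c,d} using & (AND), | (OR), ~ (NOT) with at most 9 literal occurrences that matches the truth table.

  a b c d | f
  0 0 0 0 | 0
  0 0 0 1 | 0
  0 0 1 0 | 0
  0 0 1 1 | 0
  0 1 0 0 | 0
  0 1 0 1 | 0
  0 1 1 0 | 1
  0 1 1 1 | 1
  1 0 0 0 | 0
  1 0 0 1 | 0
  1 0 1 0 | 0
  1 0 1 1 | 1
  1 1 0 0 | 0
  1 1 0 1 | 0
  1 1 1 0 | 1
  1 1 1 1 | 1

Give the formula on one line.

(((b | a) & ((~d & ~b) | c)) & (b | (d & (~d | c))))

  (b | a) = 0000111111111111
  ~d = 1010101010101010
  ~b = 1111000011110000
  (~d & ~b) = 1010000010100000
  ((~d & ~b) | c) = 1011001110110011
  ((b | a) & ((~d & ~b) | c)) = 0000001110110011
  (~d | c) = 1011101110111011
  (d & (~d | c)) = 0001000100010001
  (b | (d & (~d | c))) = 0001111100011111
  (((b | a) & ((~d & ~b) | c)) & (b | (d & (~d | c)))) = 0000001100010011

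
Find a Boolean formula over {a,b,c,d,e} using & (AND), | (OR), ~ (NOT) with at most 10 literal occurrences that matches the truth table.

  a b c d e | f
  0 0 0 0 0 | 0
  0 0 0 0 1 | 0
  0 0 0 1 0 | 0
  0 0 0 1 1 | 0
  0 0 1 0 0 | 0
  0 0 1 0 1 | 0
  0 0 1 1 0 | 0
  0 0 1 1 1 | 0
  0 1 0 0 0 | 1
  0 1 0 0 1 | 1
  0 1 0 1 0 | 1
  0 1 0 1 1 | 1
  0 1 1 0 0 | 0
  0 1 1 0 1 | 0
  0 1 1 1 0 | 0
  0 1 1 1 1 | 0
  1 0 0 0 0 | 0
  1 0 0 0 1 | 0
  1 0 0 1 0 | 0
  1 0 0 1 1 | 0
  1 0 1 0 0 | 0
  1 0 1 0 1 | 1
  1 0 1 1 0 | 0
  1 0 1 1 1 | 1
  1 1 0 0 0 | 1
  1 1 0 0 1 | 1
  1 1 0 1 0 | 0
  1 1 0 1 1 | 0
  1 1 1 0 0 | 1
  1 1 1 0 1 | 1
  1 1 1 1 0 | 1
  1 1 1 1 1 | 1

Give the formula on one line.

  (c & e) = 00000101000001010000010100000101
  (b | (c & e)) = 00000101111111110000010111111111
  ~b = 11111111000000001111111100000000
  ~d = 11001100110011001100110011001100
  (~d | c) = 11001111110011111100111111001111
  (~b | (~d | c)) = 11111111110011111111111111001111
  (a & (~b | (~d | c))) = 00000000000000001111111111001111
  ~c = 11110000111100001111000011110000
  ~a = 11111111111111110000000000000000
  (~c & ~a) = 11110000111100000000000000000000
  ((a & (~b | (~d | c))) | (~c & ~a)) = 11110000111100001111111111001111
  ((b | (c & e)) & ((a & (~b | (~d | c))) | (~c & ~a))) = 00000000111100000000010111001111

((b | (c & e)) & ((a & (~b | (~d | c))) | (~c & ~a)))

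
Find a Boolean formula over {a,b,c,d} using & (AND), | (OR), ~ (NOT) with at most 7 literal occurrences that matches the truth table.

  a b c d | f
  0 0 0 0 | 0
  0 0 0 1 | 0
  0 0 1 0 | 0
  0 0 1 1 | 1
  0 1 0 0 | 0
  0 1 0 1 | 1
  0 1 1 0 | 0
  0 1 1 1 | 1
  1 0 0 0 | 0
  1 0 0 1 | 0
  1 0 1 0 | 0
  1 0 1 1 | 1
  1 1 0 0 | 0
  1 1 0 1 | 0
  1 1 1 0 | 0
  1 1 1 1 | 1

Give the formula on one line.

  ~a = 1111111100000000
  (~a & b) = 0000111100000000
  ((~a & b) | c) = 0011111100110011
  (d & ((~a & b) | c)) = 0001010100010001

(d & ((~a & b) | c))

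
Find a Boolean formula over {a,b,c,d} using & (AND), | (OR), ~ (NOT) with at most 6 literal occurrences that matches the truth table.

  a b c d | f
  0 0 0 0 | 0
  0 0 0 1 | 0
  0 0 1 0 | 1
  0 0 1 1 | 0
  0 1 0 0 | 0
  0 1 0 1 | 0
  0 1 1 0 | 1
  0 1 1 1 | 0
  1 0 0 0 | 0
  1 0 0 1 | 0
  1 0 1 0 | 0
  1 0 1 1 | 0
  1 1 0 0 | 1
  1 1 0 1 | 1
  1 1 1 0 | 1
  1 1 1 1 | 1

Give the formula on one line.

  ~a = 1111111100000000
  (~a | b) = 1111111100001111
  (a | c) = 0011001111111111
  ~d = 1010101010101010
  (~d | a) = 1010101011111111
  ((a | c) & (~d | a)) = 0010001011111111
  ((~a | b) & ((a | c) & (~d | a))) = 0010001000001111

((~a | b) & ((a | c) & (~d | a)))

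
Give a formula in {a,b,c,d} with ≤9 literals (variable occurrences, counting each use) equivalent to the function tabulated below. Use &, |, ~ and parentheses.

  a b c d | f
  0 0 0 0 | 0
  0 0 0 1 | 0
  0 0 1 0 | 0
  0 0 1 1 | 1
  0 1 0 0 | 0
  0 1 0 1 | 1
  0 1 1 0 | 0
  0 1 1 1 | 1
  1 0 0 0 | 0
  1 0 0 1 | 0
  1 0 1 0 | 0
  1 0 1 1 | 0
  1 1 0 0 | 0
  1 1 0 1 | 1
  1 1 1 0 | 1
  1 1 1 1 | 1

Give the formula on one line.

((d | ((a & b) & (b & c))) & ((~a & c) | b))

  (a & b) = 0000000000001111
  (b & c) = 0000001100000011
  ((a & b) & (b & c)) = 0000000000000011
  (d | ((a & b) & (b & c))) = 0101010101010111
  ~a = 1111111100000000
  (~a & c) = 0011001100000000
  ((~a & c) | b) = 0011111100001111
  ((d | ((a & b) & (b & c))) & ((~a & c) | b)) = 0001010100000111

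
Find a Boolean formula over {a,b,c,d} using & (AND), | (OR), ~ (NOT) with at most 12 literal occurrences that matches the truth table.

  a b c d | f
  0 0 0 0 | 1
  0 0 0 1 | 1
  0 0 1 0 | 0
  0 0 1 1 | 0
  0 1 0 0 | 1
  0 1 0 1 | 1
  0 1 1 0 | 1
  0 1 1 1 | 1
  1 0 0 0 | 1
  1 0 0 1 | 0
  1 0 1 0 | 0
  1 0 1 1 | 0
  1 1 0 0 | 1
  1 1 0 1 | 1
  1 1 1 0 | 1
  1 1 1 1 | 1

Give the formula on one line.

((~c & ~a) | ((b | ((~c | a) & ~d)) & ((d | ~c) | b)))

  ~c = 1100110011001100
  ~a = 1111111100000000
  (~c & ~a) = 1100110000000000
  (~c | a) = 1100110011111111
  ~d = 1010101010101010
  ((~c | a) & ~d) = 1000100010101010
  (b | ((~c | a) & ~d)) = 1000111110101111
  (d | ~c) = 1101110111011101
  ((d | ~c) | b) = 1101111111011111
  ((b | ((~c | a) & ~d)) & ((d | ~c) | b)) = 1000111110001111
  ((~c & ~a) | ((b | ((~c | a) & ~d)) & ((d | ~c) | b))) = 1100111110001111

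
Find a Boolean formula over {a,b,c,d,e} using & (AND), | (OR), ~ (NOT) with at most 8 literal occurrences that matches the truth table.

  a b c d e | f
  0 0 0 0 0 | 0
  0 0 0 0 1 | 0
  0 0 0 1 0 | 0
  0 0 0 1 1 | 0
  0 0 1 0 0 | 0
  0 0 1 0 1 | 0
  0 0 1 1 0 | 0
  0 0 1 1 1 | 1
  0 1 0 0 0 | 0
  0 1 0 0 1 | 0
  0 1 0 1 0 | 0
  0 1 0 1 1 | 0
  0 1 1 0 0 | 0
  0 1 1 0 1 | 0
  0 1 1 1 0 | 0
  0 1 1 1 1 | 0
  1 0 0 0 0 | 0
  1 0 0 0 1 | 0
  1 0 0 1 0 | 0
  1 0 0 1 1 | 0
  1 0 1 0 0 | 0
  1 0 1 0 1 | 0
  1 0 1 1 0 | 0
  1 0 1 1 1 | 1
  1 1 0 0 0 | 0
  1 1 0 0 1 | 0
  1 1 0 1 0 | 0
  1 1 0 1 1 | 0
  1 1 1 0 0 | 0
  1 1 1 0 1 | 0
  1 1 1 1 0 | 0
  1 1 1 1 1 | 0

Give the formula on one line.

  ~b = 11111111000000001111111100000000
  ~d = 11001100110011001100110011001100
  (~b | ~d) = 11111111110011001111111111001100
  (d & c) = 00000011000000110000001100000011
  (e & (d & c)) = 00000001000000010000000100000001
  ((~b | ~d) & (e & (d & c))) = 00000001000000000000000100000000

((~b | ~d) & (e & (d & c)))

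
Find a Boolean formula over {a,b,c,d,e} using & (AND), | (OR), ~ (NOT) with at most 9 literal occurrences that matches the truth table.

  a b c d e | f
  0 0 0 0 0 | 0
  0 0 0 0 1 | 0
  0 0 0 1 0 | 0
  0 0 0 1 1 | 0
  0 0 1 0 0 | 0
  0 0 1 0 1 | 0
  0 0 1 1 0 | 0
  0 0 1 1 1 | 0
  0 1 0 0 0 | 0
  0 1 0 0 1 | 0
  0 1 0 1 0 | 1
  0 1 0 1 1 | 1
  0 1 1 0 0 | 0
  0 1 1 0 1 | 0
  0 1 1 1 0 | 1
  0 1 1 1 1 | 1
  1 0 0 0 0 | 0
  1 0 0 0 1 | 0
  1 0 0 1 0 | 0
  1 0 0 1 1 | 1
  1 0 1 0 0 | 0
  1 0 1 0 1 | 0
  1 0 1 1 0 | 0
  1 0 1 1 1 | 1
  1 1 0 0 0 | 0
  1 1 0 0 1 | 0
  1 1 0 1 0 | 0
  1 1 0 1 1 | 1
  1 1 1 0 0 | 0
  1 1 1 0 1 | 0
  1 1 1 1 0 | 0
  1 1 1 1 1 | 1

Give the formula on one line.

  ~a = 11111111111111110000000000000000
  (~a & b) = 00000000111111110000000000000000
  ~d = 11001100110011001100110011001100
  (a & ~d) = 00000000000000001100110011001100
  (e | (a & ~d)) = 01010101010101011101110111011101
  (a & d) = 00000000000000000011001100110011
  ((e | (a & ~d)) & (a & d)) = 00000000000000000001000100010001
  ((~a & b) | ((e | (a & ~d)) & (a & d))) = 00000000111111110001000100010001
  (((~a & b) | ((e | (a & ~d)) & (a & d))) & d) = 00000000001100110001000100010001

(((~a & b) | ((e | (a & ~d)) & (a & d))) & d)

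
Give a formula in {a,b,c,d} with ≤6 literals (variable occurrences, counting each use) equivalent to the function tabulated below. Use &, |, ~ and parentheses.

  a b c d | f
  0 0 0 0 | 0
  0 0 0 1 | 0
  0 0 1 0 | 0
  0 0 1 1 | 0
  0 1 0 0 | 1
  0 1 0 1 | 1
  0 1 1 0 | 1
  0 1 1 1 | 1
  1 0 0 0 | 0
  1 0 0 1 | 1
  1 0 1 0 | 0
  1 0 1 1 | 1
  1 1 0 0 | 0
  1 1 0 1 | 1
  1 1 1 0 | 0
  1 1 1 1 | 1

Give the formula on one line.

((b | (a & d)) & (d | ~a))

  (a & d) = 0000000001010101
  (b | (a & d)) = 0000111101011111
  ~a = 1111111100000000
  (d | ~a) = 1111111101010101
  ((b | (a & d)) & (d | ~a)) = 0000111101010101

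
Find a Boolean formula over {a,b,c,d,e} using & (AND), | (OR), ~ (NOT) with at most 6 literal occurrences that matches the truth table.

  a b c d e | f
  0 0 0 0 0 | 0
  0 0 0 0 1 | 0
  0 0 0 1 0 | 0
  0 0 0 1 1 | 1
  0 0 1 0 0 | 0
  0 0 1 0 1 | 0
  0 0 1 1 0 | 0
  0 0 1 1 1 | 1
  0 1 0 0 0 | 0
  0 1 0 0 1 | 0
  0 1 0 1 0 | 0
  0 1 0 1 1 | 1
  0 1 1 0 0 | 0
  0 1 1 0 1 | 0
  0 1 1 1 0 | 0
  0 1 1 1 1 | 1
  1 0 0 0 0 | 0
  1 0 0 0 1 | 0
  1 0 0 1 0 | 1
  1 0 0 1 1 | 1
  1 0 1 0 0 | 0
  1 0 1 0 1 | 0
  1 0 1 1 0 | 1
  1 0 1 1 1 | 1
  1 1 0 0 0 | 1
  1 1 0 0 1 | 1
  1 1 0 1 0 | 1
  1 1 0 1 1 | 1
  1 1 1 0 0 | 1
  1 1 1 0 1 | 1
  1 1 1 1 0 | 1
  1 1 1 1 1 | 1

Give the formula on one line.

((a & (b | d)) | (d & e))

  (b | d) = 00110011111111110011001111111111
  (a & (b | d)) = 00000000000000000011001111111111
  (d & e) = 00010001000100010001000100010001
  ((a & (b | d)) | (d & e)) = 00010001000100010011001111111111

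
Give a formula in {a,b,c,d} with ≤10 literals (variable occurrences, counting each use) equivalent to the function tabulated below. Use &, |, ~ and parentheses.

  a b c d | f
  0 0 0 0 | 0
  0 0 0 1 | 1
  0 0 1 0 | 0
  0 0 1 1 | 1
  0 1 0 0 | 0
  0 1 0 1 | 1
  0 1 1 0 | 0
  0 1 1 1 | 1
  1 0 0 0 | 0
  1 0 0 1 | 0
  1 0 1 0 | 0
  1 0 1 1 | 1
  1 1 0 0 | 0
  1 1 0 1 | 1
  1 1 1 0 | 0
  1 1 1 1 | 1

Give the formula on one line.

  ~c = 1100110011001100
  (b & ~c) = 0000110000001100
  (c | d) = 0111011101110111
  ((b & ~c) & (c | d)) = 0000010000000100
  (d & c) = 0001000100010001
  ~a = 1111111100000000
  ((d & c) | ~a) = 1111111100010001
  (((b & ~c) & (c | d)) | ((d & c) | ~a)) = 1111111100010101
  (d & (((b & ~c) & (c | d)) | ((d & c) | ~a))) = 0101010100010101

(d & (((b & ~c) & (c | d)) | ((d & c) | ~a)))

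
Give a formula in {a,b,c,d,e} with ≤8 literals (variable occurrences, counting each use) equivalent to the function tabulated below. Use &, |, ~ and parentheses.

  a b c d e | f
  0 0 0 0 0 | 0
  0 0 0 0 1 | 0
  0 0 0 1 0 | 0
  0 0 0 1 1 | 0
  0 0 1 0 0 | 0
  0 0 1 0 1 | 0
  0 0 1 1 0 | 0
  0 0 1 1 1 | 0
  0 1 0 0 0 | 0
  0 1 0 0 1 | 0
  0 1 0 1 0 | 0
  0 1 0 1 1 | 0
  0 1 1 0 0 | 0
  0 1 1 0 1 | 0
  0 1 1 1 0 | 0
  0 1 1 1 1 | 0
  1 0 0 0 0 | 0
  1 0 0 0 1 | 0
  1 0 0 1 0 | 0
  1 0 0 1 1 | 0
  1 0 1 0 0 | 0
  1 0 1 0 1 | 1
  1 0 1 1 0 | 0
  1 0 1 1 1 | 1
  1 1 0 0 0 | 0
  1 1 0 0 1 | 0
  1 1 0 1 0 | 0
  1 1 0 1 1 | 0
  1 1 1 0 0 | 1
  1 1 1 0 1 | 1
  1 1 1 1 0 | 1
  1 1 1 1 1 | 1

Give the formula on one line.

((c & ((((~e & a) | c) | ~a) & (b | e))) & a)

  ~e = 10101010101010101010101010101010
  (~e & a) = 00000000000000001010101010101010
  ((~e & a) | c) = 00001111000011111010111110101111
  ~a = 11111111111111110000000000000000
  (((~e & a) | c) | ~a) = 11111111111111111010111110101111
  (b | e) = 01010101111111110101010111111111
  ((((~e & a) | c) | ~a) & (b | e)) = 01010101111111110000010110101111
  (c & ((((~e & a) | c) | ~a) & (b | e))) = 00000101000011110000010100001111
  ((c & ((((~e & a) | c) | ~a) & (b | e))) & a) = 00000000000000000000010100001111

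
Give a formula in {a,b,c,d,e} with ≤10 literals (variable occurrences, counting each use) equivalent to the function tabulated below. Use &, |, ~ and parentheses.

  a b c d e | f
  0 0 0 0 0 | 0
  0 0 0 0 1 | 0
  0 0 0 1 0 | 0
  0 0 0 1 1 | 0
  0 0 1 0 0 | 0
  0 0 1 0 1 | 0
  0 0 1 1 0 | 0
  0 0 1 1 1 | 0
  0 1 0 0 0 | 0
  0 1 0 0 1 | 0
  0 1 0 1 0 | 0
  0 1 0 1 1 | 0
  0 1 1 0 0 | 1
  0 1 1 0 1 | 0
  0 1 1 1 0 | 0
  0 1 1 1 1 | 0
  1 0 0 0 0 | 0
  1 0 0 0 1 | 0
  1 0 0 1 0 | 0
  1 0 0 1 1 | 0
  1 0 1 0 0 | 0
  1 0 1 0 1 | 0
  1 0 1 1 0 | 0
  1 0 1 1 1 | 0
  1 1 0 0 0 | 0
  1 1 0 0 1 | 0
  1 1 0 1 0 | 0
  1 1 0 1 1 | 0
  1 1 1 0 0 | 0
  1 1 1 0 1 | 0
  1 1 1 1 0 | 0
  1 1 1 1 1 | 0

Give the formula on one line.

(~d & ((((~c | ~e) & c) | ((~b & e) | a)) & (b & ~a)))

  ~d = 11001100110011001100110011001100
  ~c = 11110000111100001111000011110000
  ~e = 10101010101010101010101010101010
  (~c | ~e) = 11111010111110101111101011111010
  ((~c | ~e) & c) = 00001010000010100000101000001010
  ~b = 11111111000000001111111100000000
  (~b & e) = 01010101000000000101010100000000
  ((~b & e) | a) = 01010101000000001111111111111111
  (((~c | ~e) & c) | ((~b & e) | a)) = 01011111000010101111111111111111
  ~a = 11111111111111110000000000000000
  (b & ~a) = 00000000111111110000000000000000
  ((((~c | ~e) & c) | ((~b & e) | a)) & (b & ~a)) = 00000000000010100000000000000000
  (~d & ((((~c | ~e) & c) | ((~b & e) | a)) & (b & ~a))) = 00000000000010000000000000000000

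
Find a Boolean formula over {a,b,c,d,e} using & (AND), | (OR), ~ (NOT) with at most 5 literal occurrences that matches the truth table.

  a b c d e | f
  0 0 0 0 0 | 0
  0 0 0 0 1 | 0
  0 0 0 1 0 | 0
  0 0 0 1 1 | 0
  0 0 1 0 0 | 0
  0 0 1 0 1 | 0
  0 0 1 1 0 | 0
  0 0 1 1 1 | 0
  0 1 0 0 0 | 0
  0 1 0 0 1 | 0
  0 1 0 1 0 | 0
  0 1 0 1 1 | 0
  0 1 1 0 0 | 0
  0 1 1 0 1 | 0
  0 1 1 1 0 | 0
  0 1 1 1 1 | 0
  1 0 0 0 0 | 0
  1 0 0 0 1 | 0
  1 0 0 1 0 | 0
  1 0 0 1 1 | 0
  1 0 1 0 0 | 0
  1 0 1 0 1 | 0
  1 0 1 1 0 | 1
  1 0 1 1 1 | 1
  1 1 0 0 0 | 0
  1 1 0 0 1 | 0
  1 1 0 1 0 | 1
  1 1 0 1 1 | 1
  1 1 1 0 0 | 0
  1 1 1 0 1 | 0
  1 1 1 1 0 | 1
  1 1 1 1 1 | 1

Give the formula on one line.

((d & a) & (b | c))

  (d & a) = 00000000000000000011001100110011
  (b | c) = 00001111111111110000111111111111
  ((d & a) & (b | c)) = 00000000000000000000001100110011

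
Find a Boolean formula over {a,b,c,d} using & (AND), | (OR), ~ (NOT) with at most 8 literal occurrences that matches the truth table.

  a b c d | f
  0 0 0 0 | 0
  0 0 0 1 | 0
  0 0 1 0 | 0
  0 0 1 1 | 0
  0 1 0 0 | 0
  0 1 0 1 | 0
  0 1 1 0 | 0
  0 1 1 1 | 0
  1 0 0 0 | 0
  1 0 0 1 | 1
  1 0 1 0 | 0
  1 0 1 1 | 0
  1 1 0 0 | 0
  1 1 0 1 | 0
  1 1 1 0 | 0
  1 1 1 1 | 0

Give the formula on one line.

  ~b = 1111000011110000
  (~b & a) = 0000000011110000
  ~c = 1100110011001100
  ((~b & a) & ~c) = 0000000011000000
  (d | c) = 0111011101110111
  ~d = 1010101010101010
  (b & ~d) = 0000101000001010
  ((d | c) | (b & ~d)) = 0111111101111111
  (((~b & a) & ~c) & ((d | c) | (b & ~d))) = 0000000001000000

(((~b & a) & ~c) & ((d | c) | (b & ~d)))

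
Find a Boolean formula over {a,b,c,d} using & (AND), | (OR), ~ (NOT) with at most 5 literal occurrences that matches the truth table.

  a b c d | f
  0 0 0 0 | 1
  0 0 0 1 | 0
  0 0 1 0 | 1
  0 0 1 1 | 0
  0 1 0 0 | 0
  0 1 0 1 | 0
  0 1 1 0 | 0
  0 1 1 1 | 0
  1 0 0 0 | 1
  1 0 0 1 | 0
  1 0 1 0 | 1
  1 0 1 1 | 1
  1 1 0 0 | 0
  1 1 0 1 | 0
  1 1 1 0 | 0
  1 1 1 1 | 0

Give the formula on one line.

  ~b = 1111000011110000
  ~d = 1010101010101010
  (~b & ~d) = 1010000010100000
  (a & c) = 0000000000110011
  ((~b & ~d) | (a & c)) = 1010000010110011
  (((~b & ~d) | (a & c)) & ~b) = 1010000010110000

(((~b & ~d) | (a & c)) & ~b)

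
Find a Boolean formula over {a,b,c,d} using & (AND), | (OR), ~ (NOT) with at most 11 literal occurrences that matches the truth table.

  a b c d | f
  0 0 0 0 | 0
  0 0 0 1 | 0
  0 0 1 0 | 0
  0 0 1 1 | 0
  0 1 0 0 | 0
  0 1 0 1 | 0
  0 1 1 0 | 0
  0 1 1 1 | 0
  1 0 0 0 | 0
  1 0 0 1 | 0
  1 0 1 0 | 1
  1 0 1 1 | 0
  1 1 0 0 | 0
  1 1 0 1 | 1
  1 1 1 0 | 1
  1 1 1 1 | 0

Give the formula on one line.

((((c | b) & (d | ~b)) & (a & ~c)) | ((c & a) & ~d))

  (c | b) = 0011111100111111
  ~b = 1111000011110000
  (d | ~b) = 1111010111110101
  ((c | b) & (d | ~b)) = 0011010100110101
  ~c = 1100110011001100
  (a & ~c) = 0000000011001100
  (((c | b) & (d | ~b)) & (a & ~c)) = 0000000000000100
  (c & a) = 0000000000110011
  ~d = 1010101010101010
  ((c & a) & ~d) = 0000000000100010
  ((((c | b) & (d | ~b)) & (a & ~c)) | ((c & a) & ~d)) = 0000000000100110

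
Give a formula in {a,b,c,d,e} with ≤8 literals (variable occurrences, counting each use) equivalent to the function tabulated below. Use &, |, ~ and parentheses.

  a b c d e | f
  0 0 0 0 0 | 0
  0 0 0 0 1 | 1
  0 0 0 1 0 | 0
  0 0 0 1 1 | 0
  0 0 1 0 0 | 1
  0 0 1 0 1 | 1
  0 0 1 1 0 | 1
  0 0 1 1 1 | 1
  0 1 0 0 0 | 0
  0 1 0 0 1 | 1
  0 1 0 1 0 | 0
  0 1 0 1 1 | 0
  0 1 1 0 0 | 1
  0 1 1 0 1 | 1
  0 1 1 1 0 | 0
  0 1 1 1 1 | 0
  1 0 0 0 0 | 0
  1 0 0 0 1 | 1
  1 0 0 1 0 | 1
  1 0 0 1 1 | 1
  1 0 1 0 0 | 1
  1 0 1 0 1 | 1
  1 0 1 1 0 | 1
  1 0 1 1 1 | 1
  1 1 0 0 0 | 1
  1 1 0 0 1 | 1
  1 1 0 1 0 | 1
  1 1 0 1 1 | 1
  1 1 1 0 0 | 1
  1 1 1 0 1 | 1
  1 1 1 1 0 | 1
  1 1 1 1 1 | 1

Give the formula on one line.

  (d | b) = 00110011111111110011001111111111
  (a & (d | b)) = 00000000000000000011001111111111
  ~b = 11111111000000001111111100000000
  (~b & c) = 00001111000000000000111100000000
  ~d = 11001100110011001100110011001100
  (e | c) = 01011111010111110101111101011111
  (~d & (e | c)) = 01001100010011000100110001001100
  ((~b & c) | (~d & (e | c))) = 01001111010011000100111101001100
  ((a & (d | b)) | ((~b & c) | (~d & (e | c)))) = 01001111010011000111111111111111

((a & (d | b)) | ((~b & c) | (~d & (e | c))))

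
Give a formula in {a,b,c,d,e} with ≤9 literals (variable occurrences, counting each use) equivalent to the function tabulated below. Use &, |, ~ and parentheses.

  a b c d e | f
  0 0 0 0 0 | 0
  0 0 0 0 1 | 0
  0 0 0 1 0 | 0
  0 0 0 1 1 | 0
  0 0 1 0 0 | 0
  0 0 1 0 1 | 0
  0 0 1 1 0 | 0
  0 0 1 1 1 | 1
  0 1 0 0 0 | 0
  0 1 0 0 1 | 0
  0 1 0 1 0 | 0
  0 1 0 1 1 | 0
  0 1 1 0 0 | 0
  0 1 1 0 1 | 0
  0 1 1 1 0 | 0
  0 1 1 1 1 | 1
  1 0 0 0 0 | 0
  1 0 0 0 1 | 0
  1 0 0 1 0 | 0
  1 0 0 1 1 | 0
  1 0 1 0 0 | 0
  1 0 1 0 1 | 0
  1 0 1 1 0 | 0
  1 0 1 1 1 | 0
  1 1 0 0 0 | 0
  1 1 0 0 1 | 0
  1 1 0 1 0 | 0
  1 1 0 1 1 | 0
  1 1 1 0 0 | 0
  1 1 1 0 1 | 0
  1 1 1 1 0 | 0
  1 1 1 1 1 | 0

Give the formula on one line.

  ~a = 11111111111111110000000000000000
  (e | b) = 01010101111111110101010111111111
  (~a & (e | b)) = 01010101111111110000000000000000
  ~c = 11110000111100001111000011110000
  (a & ~c) = 00000000000000001111000011110000
  ((a & ~c) | c) = 00001111000011111111111111111111
  ((~a & (e | b)) & ((a & ~c) | c)) = 00000101000011110000000000000000
  (e & d) = 00010001000100010001000100010001
  (((~a & (e | b)) & ((a & ~c) | c)) & (e & d)) = 00000001000000010000000000000000

(((~a & (e | b)) & ((a & ~c) | c)) & (e & d))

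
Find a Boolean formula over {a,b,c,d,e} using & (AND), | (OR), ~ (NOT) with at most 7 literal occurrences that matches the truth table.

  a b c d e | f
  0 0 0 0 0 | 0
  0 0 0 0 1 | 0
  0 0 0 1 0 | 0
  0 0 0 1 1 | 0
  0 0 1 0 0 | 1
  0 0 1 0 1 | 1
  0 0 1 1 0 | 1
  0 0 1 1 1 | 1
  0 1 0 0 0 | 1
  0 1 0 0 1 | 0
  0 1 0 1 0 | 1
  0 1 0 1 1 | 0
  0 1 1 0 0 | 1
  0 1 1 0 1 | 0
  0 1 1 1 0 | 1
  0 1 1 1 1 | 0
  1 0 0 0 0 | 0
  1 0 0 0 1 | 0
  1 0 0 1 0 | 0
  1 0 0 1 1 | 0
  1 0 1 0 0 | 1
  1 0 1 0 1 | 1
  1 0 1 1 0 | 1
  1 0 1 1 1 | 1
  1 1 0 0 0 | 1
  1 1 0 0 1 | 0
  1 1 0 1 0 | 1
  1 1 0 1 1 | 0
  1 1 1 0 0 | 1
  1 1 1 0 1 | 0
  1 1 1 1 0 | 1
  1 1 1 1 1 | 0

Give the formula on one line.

((b & ~e) | (c & ~b))

  ~e = 10101010101010101010101010101010
  (b & ~e) = 00000000101010100000000010101010
  ~b = 11111111000000001111111100000000
  (c & ~b) = 00001111000000000000111100000000
  ((b & ~e) | (c & ~b)) = 00001111101010100000111110101010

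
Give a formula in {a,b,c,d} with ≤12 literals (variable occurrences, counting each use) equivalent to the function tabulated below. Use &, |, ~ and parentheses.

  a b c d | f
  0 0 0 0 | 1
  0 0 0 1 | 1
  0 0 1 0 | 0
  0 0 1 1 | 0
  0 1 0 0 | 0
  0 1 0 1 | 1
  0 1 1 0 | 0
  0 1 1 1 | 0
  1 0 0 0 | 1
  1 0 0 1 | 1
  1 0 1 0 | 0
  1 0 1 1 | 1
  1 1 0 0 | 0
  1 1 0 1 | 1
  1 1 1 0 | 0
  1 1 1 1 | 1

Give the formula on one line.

  (a & d) = 0000000001010101
  ((a & d) & c) = 0000000000010001
  ~b = 1111000011110000
  ~d = 1010101010101010
  (~b & ~d) = 1010000010100000
  ((~b & ~d) & c) = 0010000000100000
  (((~b & ~d) & c) | d) = 0111010101110101
  ((((~b & ~d) & c) | d) | ~b) = 1111010111110101
  ~c = 1100110011001100
  (((((~b & ~d) & c) | d) | ~b) & ~c) = 1100010011000100
  (((a & d) & c) | (((((~b & ~d) & c) | d) | ~b) & ~c)) = 1100010011010101

(((a & d) & c) | (((((~b & ~d) & c) | d) | ~b) & ~c))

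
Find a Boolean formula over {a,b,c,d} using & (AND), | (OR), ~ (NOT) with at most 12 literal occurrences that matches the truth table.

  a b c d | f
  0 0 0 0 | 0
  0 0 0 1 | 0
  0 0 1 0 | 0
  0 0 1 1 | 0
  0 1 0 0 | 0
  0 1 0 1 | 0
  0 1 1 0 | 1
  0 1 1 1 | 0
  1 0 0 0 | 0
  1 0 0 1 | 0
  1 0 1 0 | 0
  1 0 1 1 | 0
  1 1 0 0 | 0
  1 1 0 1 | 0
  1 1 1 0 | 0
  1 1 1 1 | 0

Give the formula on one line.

(((~b | ~d) & ((~a | ~c) & ((~b & ~a) | c))) & (b & c))

  ~b = 1111000011110000
  ~d = 1010101010101010
  (~b | ~d) = 1111101011111010
  ~a = 1111111100000000
  ~c = 1100110011001100
  (~a | ~c) = 1111111111001100
  (~b & ~a) = 1111000000000000
  ((~b & ~a) | c) = 1111001100110011
  ((~a | ~c) & ((~b & ~a) | c)) = 1111001100000000
  ((~b | ~d) & ((~a | ~c) & ((~b & ~a) | c))) = 1111001000000000
  (b & c) = 0000001100000011
  (((~b | ~d) & ((~a | ~c) & ((~b & ~a) | c))) & (b & c)) = 0000001000000000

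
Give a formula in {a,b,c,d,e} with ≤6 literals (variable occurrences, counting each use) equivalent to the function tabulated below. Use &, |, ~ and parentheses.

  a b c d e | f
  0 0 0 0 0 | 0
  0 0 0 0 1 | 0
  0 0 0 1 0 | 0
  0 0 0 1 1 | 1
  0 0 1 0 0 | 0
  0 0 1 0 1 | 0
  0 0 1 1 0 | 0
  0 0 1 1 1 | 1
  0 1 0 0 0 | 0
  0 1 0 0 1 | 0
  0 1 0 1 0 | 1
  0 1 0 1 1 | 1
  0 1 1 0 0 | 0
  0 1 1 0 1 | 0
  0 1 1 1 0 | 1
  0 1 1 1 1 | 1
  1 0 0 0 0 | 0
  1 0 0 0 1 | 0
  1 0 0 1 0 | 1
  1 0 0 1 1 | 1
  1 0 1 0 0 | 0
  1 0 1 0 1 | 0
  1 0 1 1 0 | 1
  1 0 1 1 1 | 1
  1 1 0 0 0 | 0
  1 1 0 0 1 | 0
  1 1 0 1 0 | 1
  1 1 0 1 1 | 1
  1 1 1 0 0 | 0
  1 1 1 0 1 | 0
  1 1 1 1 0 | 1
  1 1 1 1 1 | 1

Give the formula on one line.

  (e | a) = 01010101010101011111111111111111
  (d & (e | a)) = 00010001000100010011001100110011
  ~a = 11111111111111110000000000000000
  (~a & b) = 00000000111111110000000000000000
  (d & (~a & b)) = 00000000001100110000000000000000
  ((d & (e | a)) | (d & (~a & b))) = 00010001001100110011001100110011

((d & (e | a)) | (d & (~a & b)))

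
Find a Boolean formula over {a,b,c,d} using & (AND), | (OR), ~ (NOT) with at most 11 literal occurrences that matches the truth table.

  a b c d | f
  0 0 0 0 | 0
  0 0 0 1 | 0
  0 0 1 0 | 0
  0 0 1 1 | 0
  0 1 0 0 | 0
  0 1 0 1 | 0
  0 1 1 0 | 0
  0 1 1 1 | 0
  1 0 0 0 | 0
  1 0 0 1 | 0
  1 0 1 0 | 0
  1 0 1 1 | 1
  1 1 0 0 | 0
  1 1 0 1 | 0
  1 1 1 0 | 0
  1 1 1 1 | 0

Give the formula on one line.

  (c | d) = 0111011101110111
  ~a = 1111111100000000
  ~b = 1111000011110000
  (~a & ~b) = 1111000000000000
  ((c | d) & (~a & ~b)) = 0111000000000000
  (d & c) = 0001000100010001
  (((c | d) & (~a & ~b)) | (d & c)) = 0111000100010001
  (a & ~b) = 0000000011110000
  (d & (a & ~b)) = 0000000001010000
  ((((c | d) & (~a & ~b)) | (d & c)) & (d & (a & ~b))) = 0000000000010000

((((c | d) & (~a & ~b)) | (d & c)) & (d & (a & ~b)))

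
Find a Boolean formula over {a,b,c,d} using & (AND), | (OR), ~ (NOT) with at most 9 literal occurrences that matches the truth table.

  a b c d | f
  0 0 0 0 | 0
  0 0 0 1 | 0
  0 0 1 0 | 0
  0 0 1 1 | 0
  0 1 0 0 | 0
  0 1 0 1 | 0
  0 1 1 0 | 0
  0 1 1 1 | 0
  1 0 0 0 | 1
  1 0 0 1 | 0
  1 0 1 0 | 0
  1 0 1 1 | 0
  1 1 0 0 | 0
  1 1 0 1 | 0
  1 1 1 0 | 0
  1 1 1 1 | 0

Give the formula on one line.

  (c & a) = 0000000000110011
  (b | (c & a)) = 0000111100111111
  (a | (b | (c & a))) = 0000111111111111
  ~b = 1111000011110000
  ~d = 1010101010101010
  (~b & ~d) = 1010000010100000
  ((a | (b | (c & a))) & (~b & ~d)) = 0000000010100000
  ~c = 1100110011001100
  (((a | (b | (c & a))) & (~b & ~d)) & ~c) = 0000000010000000

(((a | (b | (c & a))) & (~b & ~d)) & ~c)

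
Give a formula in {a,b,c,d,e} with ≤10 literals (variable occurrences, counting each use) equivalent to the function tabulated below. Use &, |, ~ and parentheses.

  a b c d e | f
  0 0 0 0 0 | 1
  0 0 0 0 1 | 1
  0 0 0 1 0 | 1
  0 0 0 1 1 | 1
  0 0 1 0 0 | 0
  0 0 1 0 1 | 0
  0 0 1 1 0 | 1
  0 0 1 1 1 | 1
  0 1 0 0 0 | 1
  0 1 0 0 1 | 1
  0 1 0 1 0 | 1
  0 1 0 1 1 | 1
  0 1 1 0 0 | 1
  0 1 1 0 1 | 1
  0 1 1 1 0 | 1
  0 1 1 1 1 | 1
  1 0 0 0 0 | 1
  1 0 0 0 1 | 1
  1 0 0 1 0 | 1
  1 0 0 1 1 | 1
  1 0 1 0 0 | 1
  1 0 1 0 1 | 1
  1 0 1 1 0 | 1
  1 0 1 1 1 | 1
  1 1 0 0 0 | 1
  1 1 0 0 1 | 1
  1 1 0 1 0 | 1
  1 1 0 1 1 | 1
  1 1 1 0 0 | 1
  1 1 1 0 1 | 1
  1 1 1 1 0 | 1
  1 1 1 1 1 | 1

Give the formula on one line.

((d & ~b) | ((~c | b) | (a | (b & (d | (~a | c))))))

  ~b = 11111111000000001111111100000000
  (d & ~b) = 00110011000000000011001100000000
  ~c = 11110000111100001111000011110000
  (~c | b) = 11110000111111111111000011111111
  ~a = 11111111111111110000000000000000
  (~a | c) = 11111111111111110000111100001111
  (d | (~a | c)) = 11111111111111110011111100111111
  (b & (d | (~a | c))) = 00000000111111110000000000111111
  (a | (b & (d | (~a | c)))) = 00000000111111111111111111111111
  ((~c | b) | (a | (b & (d | (~a | c))))) = 11110000111111111111111111111111
  ((d & ~b) | ((~c | b) | (a | (b & (d | (~a | c)))))) = 11110011111111111111111111111111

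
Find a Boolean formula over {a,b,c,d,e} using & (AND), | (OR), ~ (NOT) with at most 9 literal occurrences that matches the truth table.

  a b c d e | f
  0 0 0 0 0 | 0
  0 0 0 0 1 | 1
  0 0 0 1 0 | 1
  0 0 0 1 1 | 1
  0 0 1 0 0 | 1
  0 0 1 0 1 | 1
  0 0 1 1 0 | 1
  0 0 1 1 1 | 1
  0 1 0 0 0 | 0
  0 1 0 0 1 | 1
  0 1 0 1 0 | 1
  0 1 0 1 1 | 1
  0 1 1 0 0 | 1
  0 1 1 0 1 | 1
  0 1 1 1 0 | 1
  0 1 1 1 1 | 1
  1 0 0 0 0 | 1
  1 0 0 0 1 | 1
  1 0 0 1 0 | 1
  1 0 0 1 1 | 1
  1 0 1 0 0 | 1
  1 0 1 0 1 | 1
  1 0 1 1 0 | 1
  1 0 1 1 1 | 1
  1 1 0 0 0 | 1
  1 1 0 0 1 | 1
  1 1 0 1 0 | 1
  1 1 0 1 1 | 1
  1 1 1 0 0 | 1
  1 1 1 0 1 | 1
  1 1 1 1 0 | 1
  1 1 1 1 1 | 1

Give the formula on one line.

((e & ~c) | (((c & b) | (a | d)) | c))

  ~c = 11110000111100001111000011110000
  (e & ~c) = 01010000010100000101000001010000
  (c & b) = 00000000000011110000000000001111
  (a | d) = 00110011001100111111111111111111
  ((c & b) | (a | d)) = 00110011001111111111111111111111
  (((c & b) | (a | d)) | c) = 00111111001111111111111111111111
  ((e & ~c) | (((c & b) | (a | d)) | c)) = 01111111011111111111111111111111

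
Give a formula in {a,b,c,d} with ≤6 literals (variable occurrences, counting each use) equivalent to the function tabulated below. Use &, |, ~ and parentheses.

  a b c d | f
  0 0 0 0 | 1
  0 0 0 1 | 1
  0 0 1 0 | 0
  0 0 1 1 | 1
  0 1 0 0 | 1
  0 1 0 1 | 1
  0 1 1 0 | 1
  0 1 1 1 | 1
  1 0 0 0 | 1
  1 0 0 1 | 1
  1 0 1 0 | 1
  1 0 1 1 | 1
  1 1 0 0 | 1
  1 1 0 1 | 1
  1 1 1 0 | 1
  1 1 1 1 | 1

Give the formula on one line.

  ~c = 1100110011001100
  (b | ~c) = 1100111111001111
  (d | (b | ~c)) = 1101111111011111
  (a | (d | (b | ~c))) = 1101111111111111

(a | (d | (b | ~c)))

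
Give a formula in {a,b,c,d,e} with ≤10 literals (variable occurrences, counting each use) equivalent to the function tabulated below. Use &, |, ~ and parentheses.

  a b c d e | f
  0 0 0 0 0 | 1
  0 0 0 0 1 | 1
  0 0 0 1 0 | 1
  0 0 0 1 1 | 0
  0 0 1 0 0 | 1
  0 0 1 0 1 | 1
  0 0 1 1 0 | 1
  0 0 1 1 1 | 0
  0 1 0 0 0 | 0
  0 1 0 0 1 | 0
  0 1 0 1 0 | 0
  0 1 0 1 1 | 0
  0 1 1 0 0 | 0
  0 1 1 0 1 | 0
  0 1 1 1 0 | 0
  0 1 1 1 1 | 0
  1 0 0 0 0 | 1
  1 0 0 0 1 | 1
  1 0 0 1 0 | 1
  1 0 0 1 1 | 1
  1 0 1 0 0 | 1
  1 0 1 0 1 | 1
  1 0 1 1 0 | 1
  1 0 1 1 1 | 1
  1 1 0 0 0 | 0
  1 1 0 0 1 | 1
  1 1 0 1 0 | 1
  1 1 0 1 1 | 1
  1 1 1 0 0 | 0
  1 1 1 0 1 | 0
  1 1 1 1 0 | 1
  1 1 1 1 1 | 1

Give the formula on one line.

(((~e | (~d | b)) & ~b) | (a & ((d | (~c & e)) | ~a)))

  ~e = 10101010101010101010101010101010
  ~d = 11001100110011001100110011001100
  (~d | b) = 11001100111111111100110011111111
  (~e | (~d | b)) = 11101110111111111110111011111111
  ~b = 11111111000000001111111100000000
  ((~e | (~d | b)) & ~b) = 11101110000000001110111000000000
  ~c = 11110000111100001111000011110000
  (~c & e) = 01010000010100000101000001010000
  (d | (~c & e)) = 01110011011100110111001101110011
  ~a = 11111111111111110000000000000000
  ((d | (~c & e)) | ~a) = 11111111111111110111001101110011
  (a & ((d | (~c & e)) | ~a)) = 00000000000000000111001101110011
  (((~e | (~d | b)) & ~b) | (a & ((d | (~c & e)) | ~a))) = 11101110000000001111111101110011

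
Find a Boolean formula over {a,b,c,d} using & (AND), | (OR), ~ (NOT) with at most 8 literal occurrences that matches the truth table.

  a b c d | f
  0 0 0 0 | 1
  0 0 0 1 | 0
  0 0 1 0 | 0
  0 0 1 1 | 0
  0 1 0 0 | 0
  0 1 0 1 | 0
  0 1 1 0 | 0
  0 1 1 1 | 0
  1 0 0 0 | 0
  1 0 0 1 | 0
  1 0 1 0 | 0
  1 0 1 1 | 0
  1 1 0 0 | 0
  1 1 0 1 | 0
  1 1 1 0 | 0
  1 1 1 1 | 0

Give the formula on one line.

((~c & ~a) & (~d & (~b | (a & d))))

  ~c = 1100110011001100
  ~a = 1111111100000000
  (~c & ~a) = 1100110000000000
  ~d = 1010101010101010
  ~b = 1111000011110000
  (a & d) = 0000000001010101
  (~b | (a & d)) = 1111000011110101
  (~d & (~b | (a & d))) = 1010000010100000
  ((~c & ~a) & (~d & (~b | (a & d)))) = 1000000000000000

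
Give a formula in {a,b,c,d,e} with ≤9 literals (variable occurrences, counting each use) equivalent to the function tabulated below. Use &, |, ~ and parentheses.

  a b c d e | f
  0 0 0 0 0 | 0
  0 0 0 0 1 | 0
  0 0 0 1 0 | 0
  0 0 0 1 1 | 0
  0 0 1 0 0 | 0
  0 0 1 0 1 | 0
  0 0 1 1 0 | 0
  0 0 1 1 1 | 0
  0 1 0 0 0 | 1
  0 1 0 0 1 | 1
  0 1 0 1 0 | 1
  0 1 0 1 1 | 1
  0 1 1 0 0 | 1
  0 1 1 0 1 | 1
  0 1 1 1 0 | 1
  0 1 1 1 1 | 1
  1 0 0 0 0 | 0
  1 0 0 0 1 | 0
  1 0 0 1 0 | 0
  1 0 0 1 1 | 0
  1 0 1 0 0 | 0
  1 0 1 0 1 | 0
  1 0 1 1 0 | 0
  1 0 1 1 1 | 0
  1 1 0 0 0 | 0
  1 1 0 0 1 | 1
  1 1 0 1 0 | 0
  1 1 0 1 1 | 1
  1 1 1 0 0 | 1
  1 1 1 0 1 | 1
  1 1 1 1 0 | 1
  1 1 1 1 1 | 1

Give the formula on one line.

(b & (((~a & ~e) | e) | ((a & c) | e)))

  ~a = 11111111111111110000000000000000
  ~e = 10101010101010101010101010101010
  (~a & ~e) = 10101010101010100000000000000000
  ((~a & ~e) | e) = 11111111111111110101010101010101
  (a & c) = 00000000000000000000111100001111
  ((a & c) | e) = 01010101010101010101111101011111
  (((~a & ~e) | e) | ((a & c) | e)) = 11111111111111110101111101011111
  (b & (((~a & ~e) | e) | ((a & c) | e))) = 00000000111111110000000001011111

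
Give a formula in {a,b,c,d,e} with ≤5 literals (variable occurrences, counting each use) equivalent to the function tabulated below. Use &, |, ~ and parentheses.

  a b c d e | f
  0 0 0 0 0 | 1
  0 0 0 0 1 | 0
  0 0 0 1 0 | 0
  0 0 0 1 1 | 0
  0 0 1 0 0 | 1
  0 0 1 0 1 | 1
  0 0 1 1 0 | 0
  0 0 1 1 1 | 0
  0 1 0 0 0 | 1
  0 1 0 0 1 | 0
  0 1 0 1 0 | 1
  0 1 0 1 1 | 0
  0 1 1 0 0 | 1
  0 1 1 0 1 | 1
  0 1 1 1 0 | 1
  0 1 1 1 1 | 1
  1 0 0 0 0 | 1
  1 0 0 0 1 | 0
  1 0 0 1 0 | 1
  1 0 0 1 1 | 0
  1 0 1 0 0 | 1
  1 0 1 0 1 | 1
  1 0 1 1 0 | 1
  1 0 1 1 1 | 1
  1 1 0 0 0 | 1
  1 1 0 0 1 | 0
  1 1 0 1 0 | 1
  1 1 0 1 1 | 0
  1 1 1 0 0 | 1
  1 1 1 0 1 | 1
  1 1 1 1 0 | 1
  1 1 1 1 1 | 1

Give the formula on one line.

((~e | c) & ((b | ~d) | a))

  ~e = 10101010101010101010101010101010
  (~e | c) = 10101111101011111010111110101111
  ~d = 11001100110011001100110011001100
  (b | ~d) = 11001100111111111100110011111111
  ((b | ~d) | a) = 11001100111111111111111111111111
  ((~e | c) & ((b | ~d) | a)) = 10001100101011111010111110101111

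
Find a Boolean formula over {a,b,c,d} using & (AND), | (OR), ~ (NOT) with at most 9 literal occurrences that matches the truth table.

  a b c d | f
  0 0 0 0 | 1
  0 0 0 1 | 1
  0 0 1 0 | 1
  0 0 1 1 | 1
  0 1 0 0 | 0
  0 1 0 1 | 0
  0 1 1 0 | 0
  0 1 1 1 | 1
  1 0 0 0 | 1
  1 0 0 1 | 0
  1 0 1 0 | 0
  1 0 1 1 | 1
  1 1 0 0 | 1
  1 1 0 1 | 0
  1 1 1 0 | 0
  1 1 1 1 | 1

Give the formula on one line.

((~b & (~a | b)) | ((d & c) | ((~c & a) & ~d)))

  ~b = 1111000011110000
  ~a = 1111111100000000
  (~a | b) = 1111111100001111
  (~b & (~a | b)) = 1111000000000000
  (d & c) = 0001000100010001
  ~c = 1100110011001100
  (~c & a) = 0000000011001100
  ~d = 1010101010101010
  ((~c & a) & ~d) = 0000000010001000
  ((d & c) | ((~c & a) & ~d)) = 0001000110011001
  ((~b & (~a | b)) | ((d & c) | ((~c & a) & ~d))) = 1111000110011001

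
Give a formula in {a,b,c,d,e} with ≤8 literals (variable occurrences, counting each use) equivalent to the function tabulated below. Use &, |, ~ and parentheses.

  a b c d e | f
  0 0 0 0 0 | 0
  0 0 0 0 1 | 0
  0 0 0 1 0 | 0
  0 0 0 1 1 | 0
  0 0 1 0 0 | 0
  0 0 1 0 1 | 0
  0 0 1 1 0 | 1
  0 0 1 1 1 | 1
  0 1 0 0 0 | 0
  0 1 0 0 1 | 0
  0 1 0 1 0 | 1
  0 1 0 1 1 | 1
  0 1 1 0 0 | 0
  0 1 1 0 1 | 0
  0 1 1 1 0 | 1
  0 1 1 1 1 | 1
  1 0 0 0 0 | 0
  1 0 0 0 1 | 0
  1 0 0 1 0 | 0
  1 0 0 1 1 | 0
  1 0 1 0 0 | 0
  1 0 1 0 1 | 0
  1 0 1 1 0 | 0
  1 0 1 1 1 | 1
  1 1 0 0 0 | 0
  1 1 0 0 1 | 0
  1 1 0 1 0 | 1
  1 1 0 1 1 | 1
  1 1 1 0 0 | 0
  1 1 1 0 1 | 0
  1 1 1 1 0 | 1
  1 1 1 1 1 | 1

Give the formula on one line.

  ~a = 11111111111111110000000000000000
  (~a & c) = 00001111000011110000000000000000
  (d & e) = 00010001000100010001000100010001
  ((d & e) & c) = 00000001000000010000000100000001
  ((~a & c) | ((d & e) & c)) = 00001111000011110000000100000001
  (((~a & c) | ((d & e) & c)) | b) = 00001111111111110000000111111111
  ((((~a & c) | ((d & e) & c)) | b) & d) = 00000011001100110000000100110011

((((~a & c) | ((d & e) & c)) | b) & d)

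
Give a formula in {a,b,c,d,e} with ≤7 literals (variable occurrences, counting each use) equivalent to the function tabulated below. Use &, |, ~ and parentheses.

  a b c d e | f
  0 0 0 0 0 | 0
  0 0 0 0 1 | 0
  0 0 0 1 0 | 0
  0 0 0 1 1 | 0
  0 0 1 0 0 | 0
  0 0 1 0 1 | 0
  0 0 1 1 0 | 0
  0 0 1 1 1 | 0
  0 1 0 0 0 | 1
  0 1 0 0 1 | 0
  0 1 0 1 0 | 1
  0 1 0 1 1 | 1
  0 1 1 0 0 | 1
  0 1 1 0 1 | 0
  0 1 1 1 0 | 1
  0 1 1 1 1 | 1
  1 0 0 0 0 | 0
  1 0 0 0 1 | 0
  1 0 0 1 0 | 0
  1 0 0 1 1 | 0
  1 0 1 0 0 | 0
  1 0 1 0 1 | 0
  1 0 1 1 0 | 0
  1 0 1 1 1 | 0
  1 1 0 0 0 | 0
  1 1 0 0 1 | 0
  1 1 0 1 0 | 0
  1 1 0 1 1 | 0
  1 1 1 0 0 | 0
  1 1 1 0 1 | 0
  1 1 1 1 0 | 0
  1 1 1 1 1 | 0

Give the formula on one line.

  ~a = 11111111111111110000000000000000
  ~e = 10101010101010101010101010101010
  (d | ~e) = 10111011101110111011101110111011
  (b & (d | ~e)) = 00000000101110110000000010111011
  (~a & (b & (d | ~e))) = 00000000101110110000000000000000

(~a & (b & (d | ~e)))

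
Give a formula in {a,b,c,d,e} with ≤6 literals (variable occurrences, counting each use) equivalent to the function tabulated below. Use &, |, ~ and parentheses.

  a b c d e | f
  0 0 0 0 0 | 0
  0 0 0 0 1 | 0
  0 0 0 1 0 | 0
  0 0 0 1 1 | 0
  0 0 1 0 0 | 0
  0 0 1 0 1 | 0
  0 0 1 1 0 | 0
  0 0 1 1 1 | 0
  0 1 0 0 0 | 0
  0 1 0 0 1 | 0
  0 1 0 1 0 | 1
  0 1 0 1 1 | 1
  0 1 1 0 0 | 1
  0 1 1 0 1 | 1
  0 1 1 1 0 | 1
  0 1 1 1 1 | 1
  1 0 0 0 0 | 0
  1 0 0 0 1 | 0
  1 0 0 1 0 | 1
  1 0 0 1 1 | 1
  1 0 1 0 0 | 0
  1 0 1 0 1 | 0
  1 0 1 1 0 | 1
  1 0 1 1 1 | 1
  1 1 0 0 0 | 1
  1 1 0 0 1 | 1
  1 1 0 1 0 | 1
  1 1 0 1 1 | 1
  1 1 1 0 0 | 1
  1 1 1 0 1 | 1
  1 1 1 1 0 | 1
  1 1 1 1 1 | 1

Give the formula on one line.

((b | a) & (d | ((c | a) & b)))

  (b | a) = 00000000111111111111111111111111
  (c | a) = 00001111000011111111111111111111
  ((c | a) & b) = 00000000000011110000000011111111
  (d | ((c | a) & b)) = 00110011001111110011001111111111
  ((b | a) & (d | ((c | a) & b))) = 00000000001111110011001111111111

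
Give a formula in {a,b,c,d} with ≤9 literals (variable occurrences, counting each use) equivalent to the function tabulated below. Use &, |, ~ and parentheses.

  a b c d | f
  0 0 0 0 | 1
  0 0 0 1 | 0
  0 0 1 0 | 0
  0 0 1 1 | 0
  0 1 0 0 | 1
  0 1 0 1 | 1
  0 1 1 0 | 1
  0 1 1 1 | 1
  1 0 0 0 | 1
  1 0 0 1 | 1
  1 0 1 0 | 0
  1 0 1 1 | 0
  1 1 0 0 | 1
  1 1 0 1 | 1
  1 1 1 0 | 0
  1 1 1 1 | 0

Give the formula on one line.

  ~a = 1111111100000000
  (b & ~a) = 0000111100000000
  ~d = 1010101010101010
  (d & a) = 0000000001010101
  (~d | (d & a)) = 1010101011111111
  ~c = 1100110011001100
  ((~d | (d & a)) & ~c) = 1000100011001100
  ((b & ~a) | ((~d | (d & a)) & ~c)) = 1000111111001100

((b & ~a) | ((~d | (d & a)) & ~c))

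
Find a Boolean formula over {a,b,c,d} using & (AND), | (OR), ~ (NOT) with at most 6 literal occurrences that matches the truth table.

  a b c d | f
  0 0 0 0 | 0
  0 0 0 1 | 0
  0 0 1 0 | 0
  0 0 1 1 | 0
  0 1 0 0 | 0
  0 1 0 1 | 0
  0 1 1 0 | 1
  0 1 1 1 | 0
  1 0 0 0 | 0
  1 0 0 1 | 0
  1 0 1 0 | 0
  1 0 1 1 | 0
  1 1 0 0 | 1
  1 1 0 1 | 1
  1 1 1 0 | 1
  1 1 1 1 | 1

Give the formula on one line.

  (c & b) = 0000001100000011
  ((c & b) | d) = 0101011101010111
  ~d = 1010101010101010
  (((c & b) | d) & ~d) = 0000001000000010
  (b & a) = 0000000000001111
  ((((c & b) | d) & ~d) | (b & a)) = 0000001000001111

((((c & b) | d) & ~d) | (b & a))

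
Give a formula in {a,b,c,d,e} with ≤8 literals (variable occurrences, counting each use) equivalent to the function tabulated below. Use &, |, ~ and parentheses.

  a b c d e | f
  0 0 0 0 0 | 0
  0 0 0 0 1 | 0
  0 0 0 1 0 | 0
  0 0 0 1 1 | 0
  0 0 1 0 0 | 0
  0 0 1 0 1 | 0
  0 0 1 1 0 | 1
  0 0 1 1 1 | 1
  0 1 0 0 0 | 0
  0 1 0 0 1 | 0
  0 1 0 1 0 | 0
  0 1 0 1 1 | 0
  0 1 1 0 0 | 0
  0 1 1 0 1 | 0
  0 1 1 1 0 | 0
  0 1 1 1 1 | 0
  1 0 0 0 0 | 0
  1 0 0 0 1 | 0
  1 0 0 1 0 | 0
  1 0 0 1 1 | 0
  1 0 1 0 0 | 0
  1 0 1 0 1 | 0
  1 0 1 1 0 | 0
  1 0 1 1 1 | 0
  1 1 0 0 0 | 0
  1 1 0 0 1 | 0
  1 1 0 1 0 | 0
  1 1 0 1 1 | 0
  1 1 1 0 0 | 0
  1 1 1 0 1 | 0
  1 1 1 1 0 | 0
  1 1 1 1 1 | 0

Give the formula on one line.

  ~b = 11111111000000001111111100000000
  ~a = 11111111111111110000000000000000
  ~c = 11110000111100001111000011110000
  (~a | ~c) = 11111111111111111111000011110000
  (~b & (~a | ~c)) = 11111111000000001111000000000000
  ~e = 10101010101010101010101010101010
  (~e | c) = 10101111101011111010111110101111
  (d & (~e | c)) = 00100011001000110010001100100011
  ((d & (~e | c)) & c) = 00000011000000110000001100000011
  ((~b & (~a | ~c)) & ((d & (~e | c)) & c)) = 00000011000000000000000000000000

((~b & (~a | ~c)) & ((d & (~e | c)) & c))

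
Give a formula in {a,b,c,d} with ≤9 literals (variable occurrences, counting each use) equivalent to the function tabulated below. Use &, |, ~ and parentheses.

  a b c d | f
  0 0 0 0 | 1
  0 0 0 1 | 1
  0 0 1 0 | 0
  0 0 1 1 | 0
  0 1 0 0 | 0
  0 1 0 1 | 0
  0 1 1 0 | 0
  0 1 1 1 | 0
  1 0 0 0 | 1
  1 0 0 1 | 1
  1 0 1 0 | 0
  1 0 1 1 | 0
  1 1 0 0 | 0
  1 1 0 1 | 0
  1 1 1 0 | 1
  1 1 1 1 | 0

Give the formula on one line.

(((c | ~b) & (~c | b)) & (~c | ((b & a) & (~a | ~d))))

  ~b = 1111000011110000
  (c | ~b) = 1111001111110011
  ~c = 1100110011001100
  (~c | b) = 1100111111001111
  ((c | ~b) & (~c | b)) = 1100001111000011
  (b & a) = 0000000000001111
  ~a = 1111111100000000
  ~d = 1010101010101010
  (~a | ~d) = 1111111110101010
  ((b & a) & (~a | ~d)) = 0000000000001010
  (~c | ((b & a) & (~a | ~d))) = 1100110011001110
  (((c | ~b) & (~c | b)) & (~c | ((b & a) & (~a | ~d)))) = 1100000011000010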